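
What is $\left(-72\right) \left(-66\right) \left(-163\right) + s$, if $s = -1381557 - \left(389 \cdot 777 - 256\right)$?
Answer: $-2458130$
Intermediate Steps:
$s = -1683554$ ($s = -1381557 - \left(302253 - 256\right) = -1381557 - 301997 = -1683554$)
$\left(-72\right) \left(-66\right) \left(-163\right) + s = \left(-72\right) \left(-66\right) \left(-163\right) - 1683554 = 4752 \left(-163\right) - 1683554 = -774576 - 1683554 = -2458130$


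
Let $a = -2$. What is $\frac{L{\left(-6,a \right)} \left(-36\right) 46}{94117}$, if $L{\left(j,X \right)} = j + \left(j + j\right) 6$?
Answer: $\frac{129168}{94117} \approx 1.3724$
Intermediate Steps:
$L{\left(j,X \right)} = 13 j$ ($L{\left(j,X \right)} = j + 2 j 6 = j + 12 j = 13 j$)
$\frac{L{\left(-6,a \right)} \left(-36\right) 46}{94117} = \frac{13 \left(-6\right) \left(-36\right) 46}{94117} = \left(-78\right) \left(-36\right) 46 \cdot \frac{1}{94117} = 2808 \cdot 46 \cdot \frac{1}{94117} = 129168 \cdot \frac{1}{94117} = \frac{129168}{94117}$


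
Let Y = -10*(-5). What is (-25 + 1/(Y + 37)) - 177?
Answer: -17573/87 ≈ -201.99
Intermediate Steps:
Y = 50
(-25 + 1/(Y + 37)) - 177 = (-25 + 1/(50 + 37)) - 177 = (-25 + 1/87) - 177 = -2174/87 - 177 = -17573/87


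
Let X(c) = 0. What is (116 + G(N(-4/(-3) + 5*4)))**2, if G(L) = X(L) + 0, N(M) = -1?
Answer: 13456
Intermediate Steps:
G(L) = 0 (G(L) = 0 + 0 = 0)
(116 + G(N(-4/(-3) + 5*4)))**2 = (116 + 0)**2 = 116**2 = 13456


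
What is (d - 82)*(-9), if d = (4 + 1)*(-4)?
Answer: 918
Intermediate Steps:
d = -20 (d = 5*(-4) = -20)
(d - 82)*(-9) = (-20 - 82)*(-9) = -102*(-9) = 918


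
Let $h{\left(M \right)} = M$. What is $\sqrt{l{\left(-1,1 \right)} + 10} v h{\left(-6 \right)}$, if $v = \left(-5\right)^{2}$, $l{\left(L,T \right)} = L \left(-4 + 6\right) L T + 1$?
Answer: $- 150 \sqrt{13} \approx -540.83$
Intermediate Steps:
$l{\left(L,T \right)} = 1 + 2 T L^{2}$ ($l{\left(L,T \right)} = L 2 L T + 1 = 2 L L T + 1 = 2 L^{2} T + 1 = 2 T L^{2} + 1 = 1 + 2 T L^{2}$)
$v = 25$
$\sqrt{l{\left(-1,1 \right)} + 10} v h{\left(-6 \right)} = \sqrt{\left(1 + 2 \cdot 1 \left(-1\right)^{2}\right) + 10} \cdot 25 \left(-6\right) = \sqrt{\left(1 + 2 \cdot 1 \cdot 1\right) + 10} \cdot 25 \left(-6\right) = \sqrt{\left(1 + 2\right) + 10} \cdot 25 \left(-6\right) = \sqrt{3 + 10} \cdot 25 \left(-6\right) = \sqrt{13} \cdot 25 \left(-6\right) = 25 \sqrt{13} \left(-6\right) = - 150 \sqrt{13}$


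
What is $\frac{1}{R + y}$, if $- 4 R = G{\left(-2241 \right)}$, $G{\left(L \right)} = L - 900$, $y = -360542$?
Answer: $- \frac{4}{1439027} \approx -2.7797 \cdot 10^{-6}$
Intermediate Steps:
$G{\left(L \right)} = -900 + L$
$R = \frac{3141}{4}$ ($R = - \frac{-900 - 2241}{4} = \left(- \frac{1}{4}\right) \left(-3141\right) = \frac{3141}{4} \approx 785.25$)
$\frac{1}{R + y} = \frac{1}{\frac{3141}{4} - 360542} = \frac{1}{- \frac{1439027}{4}} = - \frac{4}{1439027}$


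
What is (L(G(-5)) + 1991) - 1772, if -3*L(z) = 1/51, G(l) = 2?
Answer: 33506/153 ≈ 218.99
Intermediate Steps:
L(z) = -1/153 (L(z) = -⅓/51 = -⅓*1/51 = -1/153)
(L(G(-5)) + 1991) - 1772 = (-1/153 + 1991) - 1772 = 304622/153 - 1772 = 33506/153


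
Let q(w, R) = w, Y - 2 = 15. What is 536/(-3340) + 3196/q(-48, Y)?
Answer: -668773/10020 ≈ -66.744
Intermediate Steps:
Y = 17 (Y = 2 + 15 = 17)
536/(-3340) + 3196/q(-48, Y) = 536/(-3340) + 3196/(-48) = 536*(-1/3340) + 3196*(-1/48) = -134/835 - 799/12 = -668773/10020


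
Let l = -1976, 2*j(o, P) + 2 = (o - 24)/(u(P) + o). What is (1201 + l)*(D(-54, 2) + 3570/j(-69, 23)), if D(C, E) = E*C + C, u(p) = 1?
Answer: 381676650/43 ≈ 8.8762e+6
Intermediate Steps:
D(C, E) = C + C*E (D(C, E) = C*E + C = C + C*E)
j(o, P) = -1 + (-24 + o)/(2*(1 + o)) (j(o, P) = -1 + ((o - 24)/(1 + o))/2 = -1 + ((-24 + o)/(1 + o))/2 = -1 + (-24 + o)/(2*(1 + o)))
(1201 + l)*(D(-54, 2) + 3570/j(-69, 23)) = (1201 - 1976)*(-54*(1 + 2) + 3570/(((-26 - 1*(-69))/(2*(1 - 69))))) = -775*(-54*3 + 3570/(((1/2)*(-26 + 69)/(-68)))) = -775*(-162 + 3570/(((1/2)*(-1/68)*43))) = -775*(-162 + 3570/(-43/136)) = -775*(-162 + 3570*(-136/43)) = -775*(-162 - 485520/43) = -775*(-492486/43) = 381676650/43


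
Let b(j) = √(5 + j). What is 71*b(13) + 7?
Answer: 7 + 213*√2 ≈ 308.23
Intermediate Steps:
71*b(13) + 7 = 71*√(5 + 13) + 7 = 71*√18 + 7 = 71*(3*√2) + 7 = 213*√2 + 7 = 7 + 213*√2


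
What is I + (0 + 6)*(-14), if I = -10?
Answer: -94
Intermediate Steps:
I + (0 + 6)*(-14) = -10 + (0 + 6)*(-14) = -10 + 6*(-14) = -10 - 84 = -94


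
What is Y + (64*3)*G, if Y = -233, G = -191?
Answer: -36905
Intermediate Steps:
Y + (64*3)*G = -233 + (64*3)*(-191) = -233 + 192*(-191) = -233 - 36672 = -36905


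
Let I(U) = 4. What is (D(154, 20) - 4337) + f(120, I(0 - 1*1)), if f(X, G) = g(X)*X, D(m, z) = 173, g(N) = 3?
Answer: -3804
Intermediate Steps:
f(X, G) = 3*X
(D(154, 20) - 4337) + f(120, I(0 - 1*1)) = (173 - 4337) + 3*120 = -4164 + 360 = -3804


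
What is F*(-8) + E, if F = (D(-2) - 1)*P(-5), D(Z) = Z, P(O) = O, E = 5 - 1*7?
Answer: -122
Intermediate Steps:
E = -2 (E = 5 - 7 = -2)
F = 15 (F = (-2 - 1)*(-5) = -3*(-5) = 15)
F*(-8) + E = 15*(-8) - 2 = -120 - 2 = -122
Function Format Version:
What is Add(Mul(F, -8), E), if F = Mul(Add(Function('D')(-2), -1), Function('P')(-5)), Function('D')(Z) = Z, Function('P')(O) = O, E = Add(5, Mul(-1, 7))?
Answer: -122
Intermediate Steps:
E = -2 (E = Add(5, -7) = -2)
F = 15 (F = Mul(Add(-2, -1), -5) = Mul(-3, -5) = 15)
Add(Mul(F, -8), E) = Add(Mul(15, -8), -2) = Add(-120, -2) = -122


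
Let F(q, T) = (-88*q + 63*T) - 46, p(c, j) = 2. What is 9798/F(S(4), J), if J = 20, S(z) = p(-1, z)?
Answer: 1633/173 ≈ 9.4393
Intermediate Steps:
S(z) = 2
F(q, T) = -46 - 88*q + 63*T
9798/F(S(4), J) = 9798/(-46 - 88*2 + 63*20) = 9798/(-46 - 176 + 1260) = 9798/1038 = 9798*(1/1038) = 1633/173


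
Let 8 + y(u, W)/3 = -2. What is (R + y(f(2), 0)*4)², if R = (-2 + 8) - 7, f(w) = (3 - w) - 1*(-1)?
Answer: 14641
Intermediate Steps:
f(w) = 4 - w (f(w) = (3 - w) + 1 = 4 - w)
y(u, W) = -30 (y(u, W) = -24 + 3*(-2) = -24 - 6 = -30)
R = -1 (R = 6 - 7 = -1)
(R + y(f(2), 0)*4)² = (-1 - 30*4)² = (-1 - 120)² = (-121)² = 14641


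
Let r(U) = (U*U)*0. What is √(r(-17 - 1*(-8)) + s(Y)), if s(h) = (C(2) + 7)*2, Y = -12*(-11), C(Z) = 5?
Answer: 2*√6 ≈ 4.8990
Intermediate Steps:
r(U) = 0 (r(U) = U²*0 = 0)
Y = 132
s(h) = 24 (s(h) = (5 + 7)*2 = 12*2 = 24)
√(r(-17 - 1*(-8)) + s(Y)) = √(0 + 24) = √24 = 2*√6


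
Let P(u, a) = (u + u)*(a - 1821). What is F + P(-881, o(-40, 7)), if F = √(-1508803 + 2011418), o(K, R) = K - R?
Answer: 3291416 + √502615 ≈ 3.2921e+6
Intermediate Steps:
F = √502615 ≈ 708.95
P(u, a) = 2*u*(-1821 + a) (P(u, a) = (2*u)*(-1821 + a) = 2*u*(-1821 + a))
F + P(-881, o(-40, 7)) = √502615 + 2*(-881)*(-1821 + (-40 - 1*7)) = √502615 + 2*(-881)*(-1821 + (-40 - 7)) = √502615 + 2*(-881)*(-1821 - 47) = √502615 + 2*(-881)*(-1868) = √502615 + 3291416 = 3291416 + √502615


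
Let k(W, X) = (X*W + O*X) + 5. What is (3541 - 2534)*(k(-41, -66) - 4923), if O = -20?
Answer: -898244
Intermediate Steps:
k(W, X) = 5 - 20*X + W*X (k(W, X) = (X*W - 20*X) + 5 = (W*X - 20*X) + 5 = (-20*X + W*X) + 5 = 5 - 20*X + W*X)
(3541 - 2534)*(k(-41, -66) - 4923) = (3541 - 2534)*((5 - 20*(-66) - 41*(-66)) - 4923) = 1007*((5 + 1320 + 2706) - 4923) = 1007*(4031 - 4923) = 1007*(-892) = -898244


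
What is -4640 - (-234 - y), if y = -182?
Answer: -4588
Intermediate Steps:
-4640 - (-234 - y) = -4640 - (-234 - 1*(-182)) = -4640 - (-234 + 182) = -4640 - 1*(-52) = -4640 + 52 = -4588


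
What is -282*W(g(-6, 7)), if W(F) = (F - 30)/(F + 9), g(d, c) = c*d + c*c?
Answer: 3243/8 ≈ 405.38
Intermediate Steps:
g(d, c) = c**2 + c*d (g(d, c) = c*d + c**2 = c**2 + c*d)
W(F) = (-30 + F)/(9 + F)
-282*W(g(-6, 7)) = -282*(-30 + 7*(7 - 6))/(9 + 7*(7 - 6)) = -282*(-30 + 7*1)/(9 + 7*1) = -282*(-30 + 7)/(9 + 7) = -282*(-23)/16 = -141*(-23)/8 = -282*(-23/16) = 3243/8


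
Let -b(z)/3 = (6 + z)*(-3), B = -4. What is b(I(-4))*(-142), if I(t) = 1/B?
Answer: -14697/2 ≈ -7348.5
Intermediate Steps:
I(t) = -1/4 (I(t) = 1/(-4) = -1/4)
b(z) = 54 + 9*z (b(z) = -3*(6 + z)*(-3) = -3*(-18 - 3*z) = 54 + 9*z)
b(I(-4))*(-142) = (54 + 9*(-1/4))*(-142) = (54 - 9/4)*(-142) = (207/4)*(-142) = -14697/2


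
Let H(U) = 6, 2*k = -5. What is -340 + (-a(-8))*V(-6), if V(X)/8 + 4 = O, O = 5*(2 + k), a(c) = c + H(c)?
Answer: -444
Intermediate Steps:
k = -5/2 (k = (½)*(-5) = -5/2 ≈ -2.5000)
a(c) = 6 + c (a(c) = c + 6 = 6 + c)
O = -5/2 (O = 5*(2 - 5/2) = 5*(-½) = -5/2 ≈ -2.5000)
V(X) = -52 (V(X) = -32 + 8*(-5/2) = -32 - 20 = -52)
-340 + (-a(-8))*V(-6) = -340 - (6 - 8)*(-52) = -340 - 1*(-2)*(-52) = -340 + 2*(-52) = -340 - 104 = -444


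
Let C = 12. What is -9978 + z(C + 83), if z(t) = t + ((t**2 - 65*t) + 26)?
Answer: -7007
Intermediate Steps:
z(t) = 26 + t**2 - 64*t (z(t) = t + (26 + t**2 - 65*t) = 26 + t**2 - 64*t)
-9978 + z(C + 83) = -9978 + (26 + (12 + 83)**2 - 64*(12 + 83)) = -9978 + (26 + 95**2 - 64*95) = -9978 + (26 + 9025 - 6080) = -9978 + 2971 = -7007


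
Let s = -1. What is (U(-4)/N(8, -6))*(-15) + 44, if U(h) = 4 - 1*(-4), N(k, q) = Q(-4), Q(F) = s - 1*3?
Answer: 74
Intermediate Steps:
Q(F) = -4 (Q(F) = -1 - 1*3 = -1 - 3 = -4)
N(k, q) = -4
U(h) = 8 (U(h) = 4 + 4 = 8)
(U(-4)/N(8, -6))*(-15) + 44 = (8/(-4))*(-15) + 44 = (8*(-1/4))*(-15) + 44 = -2*(-15) + 44 = 30 + 44 = 74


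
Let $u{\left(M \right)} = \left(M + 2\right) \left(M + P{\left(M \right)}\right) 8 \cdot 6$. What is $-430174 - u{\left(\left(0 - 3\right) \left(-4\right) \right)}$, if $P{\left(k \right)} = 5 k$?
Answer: $-478558$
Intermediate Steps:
$u{\left(M \right)} = 288 M \left(2 + M\right)$ ($u{\left(M \right)} = \left(M + 2\right) \left(M + 5 M\right) 8 \cdot 6 = \left(2 + M\right) 6 M 8 \cdot 6 = 6 M \left(2 + M\right) 8 \cdot 6 = 48 M \left(2 + M\right) 6 = 288 M \left(2 + M\right)$)
$-430174 - u{\left(\left(0 - 3\right) \left(-4\right) \right)} = -430174 - 288 \left(0 - 3\right) \left(-4\right) \left(2 + \left(0 - 3\right) \left(-4\right)\right) = -430174 - 288 \left(\left(-3\right) \left(-4\right)\right) \left(2 - -12\right) = -430174 - 288 \cdot 12 \left(2 + 12\right) = -430174 - 288 \cdot 12 \cdot 14 = -430174 - 48384 = -478558$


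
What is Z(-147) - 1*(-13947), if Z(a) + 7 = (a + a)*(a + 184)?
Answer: 3062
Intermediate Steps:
Z(a) = -7 + 2*a*(184 + a) (Z(a) = -7 + (a + a)*(a + 184) = -7 + (2*a)*(184 + a) = -7 + 2*a*(184 + a))
Z(-147) - 1*(-13947) = (-7 + 2*(-147)² + 368*(-147)) - 1*(-13947) = (-7 + 2*21609 - 54096) + 13947 = (-7 + 43218 - 54096) + 13947 = -10885 + 13947 = 3062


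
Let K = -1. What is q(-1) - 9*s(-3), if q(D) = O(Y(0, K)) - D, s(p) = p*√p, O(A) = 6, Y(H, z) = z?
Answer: 7 + 27*I*√3 ≈ 7.0 + 46.765*I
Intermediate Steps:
s(p) = p^(3/2)
q(D) = 6 - D
q(-1) - 9*s(-3) = (6 - 1*(-1)) - (-27)*I*√3 = (6 + 1) - (-27)*I*√3 = 7 + 27*I*√3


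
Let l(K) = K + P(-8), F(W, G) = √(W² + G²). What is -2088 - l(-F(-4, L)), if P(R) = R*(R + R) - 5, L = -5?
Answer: -2211 + √41 ≈ -2204.6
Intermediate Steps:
P(R) = -5 + 2*R² (P(R) = R*(2*R) - 5 = 2*R² - 5 = -5 + 2*R²)
F(W, G) = √(G² + W²)
l(K) = 123 + K (l(K) = K + (-5 + 2*(-8)²) = K + (-5 + 2*64) = K + (-5 + 128) = K + 123 = 123 + K)
-2088 - l(-F(-4, L)) = -2088 - (123 - √((-5)² + (-4)²)) = -2088 - (123 - √(25 + 16)) = -2088 - (123 - √41) = -2088 + (-123 + √41) = -2211 + √41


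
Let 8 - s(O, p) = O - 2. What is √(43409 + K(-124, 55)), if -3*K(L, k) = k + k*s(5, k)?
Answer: 3*√4811 ≈ 208.08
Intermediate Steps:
s(O, p) = 10 - O (s(O, p) = 8 - (O - 2) = 8 - (-2 + O) = 8 + (2 - O) = 10 - O)
K(L, k) = -2*k (K(L, k) = -(k + k*(10 - 1*5))/3 = -(k + k*(10 - 5))/3 = -(k + k*5)/3 = -(k + 5*k)/3 = -2*k)
√(43409 + K(-124, 55)) = √(43409 - 2*55) = √(43409 - 110) = √43299 = 3*√4811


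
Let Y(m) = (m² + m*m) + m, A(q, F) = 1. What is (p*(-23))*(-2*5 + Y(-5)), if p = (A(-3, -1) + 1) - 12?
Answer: 8050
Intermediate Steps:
Y(m) = m + 2*m² (Y(m) = (m² + m²) + m = 2*m² + m = m + 2*m²)
p = -10 (p = (1 + 1) - 12 = 2 - 12 = -10)
(p*(-23))*(-2*5 + Y(-5)) = (-10*(-23))*(-2*5 - 5*(1 + 2*(-5))) = 230*(-1*10 - 5*(1 - 10)) = 230*(-10 - 5*(-9)) = 230*(-10 + 45) = 230*35 = 8050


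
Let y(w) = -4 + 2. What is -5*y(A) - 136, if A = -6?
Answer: -126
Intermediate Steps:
y(w) = -2
-5*y(A) - 136 = -5*(-2) - 136 = 10 - 136 = -126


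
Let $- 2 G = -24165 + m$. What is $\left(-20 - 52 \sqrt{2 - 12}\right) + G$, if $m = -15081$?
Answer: $19603 - 52 i \sqrt{10} \approx 19603.0 - 164.44 i$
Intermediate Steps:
$G = 19623$ ($G = - \frac{-24165 - 15081}{2} = \left(- \frac{1}{2}\right) \left(-39246\right) = 19623$)
$\left(-20 - 52 \sqrt{2 - 12}\right) + G = \left(-20 - 52 \sqrt{2 - 12}\right) + 19623 = \left(-20 - 52 \sqrt{-10}\right) + 19623 = \left(-20 - 52 i \sqrt{10}\right) + 19623 = 19603 - 52 i \sqrt{10}$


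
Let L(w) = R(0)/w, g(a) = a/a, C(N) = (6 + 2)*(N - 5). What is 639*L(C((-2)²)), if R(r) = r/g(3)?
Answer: 0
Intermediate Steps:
C(N) = -40 + 8*N (C(N) = 8*(-5 + N) = -40 + 8*N)
g(a) = 1
R(r) = r (R(r) = r/1 = r*1 = r)
L(w) = 0 (L(w) = 0/w = 0)
639*L(C((-2)²)) = 639*0 = 0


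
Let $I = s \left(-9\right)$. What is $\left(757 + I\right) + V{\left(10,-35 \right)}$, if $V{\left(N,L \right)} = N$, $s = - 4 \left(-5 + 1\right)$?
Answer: $623$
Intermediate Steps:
$s = 16$ ($s = \left(-4\right) \left(-4\right) = 16$)
$I = -144$ ($I = 16 \left(-9\right) = -144$)
$\left(757 + I\right) + V{\left(10,-35 \right)} = \left(757 - 144\right) + 10 = 613 + 10 = 623$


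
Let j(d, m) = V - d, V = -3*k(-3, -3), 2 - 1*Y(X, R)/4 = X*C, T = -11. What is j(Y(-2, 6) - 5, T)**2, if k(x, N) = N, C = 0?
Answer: 36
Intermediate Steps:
Y(X, R) = 8 (Y(X, R) = 8 - 4*X*0 = 8 - 4*0 = 8 + 0 = 8)
V = 9 (V = -3*(-3) = 9)
j(d, m) = 9 - d
j(Y(-2, 6) - 5, T)**2 = (9 - (8 - 5))**2 = (9 - 1*3)**2 = (9 - 3)**2 = 6**2 = 36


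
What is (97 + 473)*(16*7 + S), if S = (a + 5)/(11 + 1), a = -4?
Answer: 127775/2 ≈ 63888.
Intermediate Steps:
S = 1/12 (S = (-4 + 5)/(11 + 1) = 1/12 ≈ 0.083333)
(97 + 473)*(16*7 + S) = (97 + 473)*(16*7 + 1/12) = 570*(112 + 1/12) = 570*(1345/12) = 127775/2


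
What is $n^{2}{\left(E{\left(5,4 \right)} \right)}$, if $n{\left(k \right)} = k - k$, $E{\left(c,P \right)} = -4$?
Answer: $0$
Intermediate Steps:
$n{\left(k \right)} = 0$
$n^{2}{\left(E{\left(5,4 \right)} \right)} = 0^{2} = 0$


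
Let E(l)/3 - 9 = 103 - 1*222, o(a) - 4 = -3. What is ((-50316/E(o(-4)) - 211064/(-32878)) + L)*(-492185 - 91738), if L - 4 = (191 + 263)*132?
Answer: -31725050356987242/904145 ≈ -3.5088e+10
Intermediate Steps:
o(a) = 1 (o(a) = 4 - 3 = 1)
E(l) = -330 (E(l) = 27 + 3*(103 - 1*222) = 27 + 3*(103 - 222) = 27 + 3*(-119) = 27 - 357 = -330)
L = 59932 (L = 4 + (191 + 263)*132 = 4 + 454*132 = 4 + 59928 = 59932)
((-50316/E(o(-4)) - 211064/(-32878)) + L)*(-492185 - 91738) = ((-50316/(-330) - 211064/(-32878)) + 59932)*(-492185 - 91738) = ((-50316*(-1/330) - 211064*(-1/32878)) + 59932)*(-583923) = ((8386/55 + 105532/16439) + 59932)*(-583923) = (143661714/904145 + 59932)*(-583923) = (54330879854/904145)*(-583923) = -31725050356987242/904145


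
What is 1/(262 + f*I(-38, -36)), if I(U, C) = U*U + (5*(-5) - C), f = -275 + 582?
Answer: 1/446947 ≈ 2.2374e-6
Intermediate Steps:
f = 307
I(U, C) = -25 + U² - C (I(U, C) = U² + (-25 - C) = -25 + U² - C)
1/(262 + f*I(-38, -36)) = 1/(262 + 307*(-25 + (-38)² - 1*(-36))) = 1/(262 + 307*(-25 + 1444 + 36)) = 1/(262 + 307*1455) = 1/(262 + 446685) = 1/446947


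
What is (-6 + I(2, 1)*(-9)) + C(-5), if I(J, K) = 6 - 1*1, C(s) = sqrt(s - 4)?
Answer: -51 + 3*I ≈ -51.0 + 3.0*I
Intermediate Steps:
C(s) = sqrt(-4 + s)
I(J, K) = 5 (I(J, K) = 6 - 1 = 5)
(-6 + I(2, 1)*(-9)) + C(-5) = (-6 + 5*(-9)) + sqrt(-4 - 5) = (-6 - 45) + sqrt(-9) = -51 + 3*I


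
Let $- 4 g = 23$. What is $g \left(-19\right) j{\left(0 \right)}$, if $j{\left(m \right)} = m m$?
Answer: $0$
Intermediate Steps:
$g = - \frac{23}{4}$ ($g = \left(- \frac{1}{4}\right) 23 = - \frac{23}{4} \approx -5.75$)
$j{\left(m \right)} = m^{2}$
$g \left(-19\right) j{\left(0 \right)} = \left(- \frac{23}{4}\right) \left(-19\right) 0^{2} = \frac{437}{4} \cdot 0 = 0$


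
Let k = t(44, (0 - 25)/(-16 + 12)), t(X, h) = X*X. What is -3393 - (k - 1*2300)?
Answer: -3029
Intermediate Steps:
t(X, h) = X²
k = 1936 (k = 44² = 1936)
-3393 - (k - 1*2300) = -3393 - (1936 - 1*2300) = -3393 - (1936 - 2300) = -3393 - 1*(-364) = -3393 + 364 = -3029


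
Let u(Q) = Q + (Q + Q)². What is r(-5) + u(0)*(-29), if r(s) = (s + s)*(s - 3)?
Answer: 80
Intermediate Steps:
r(s) = 2*s*(-3 + s) (r(s) = (2*s)*(-3 + s) = 2*s*(-3 + s))
u(Q) = Q + 4*Q² (u(Q) = Q + (2*Q)² = Q + 4*Q²)
r(-5) + u(0)*(-29) = 2*(-5)*(-3 - 5) + (0*(1 + 4*0))*(-29) = 2*(-5)*(-8) + (0*(1 + 0))*(-29) = 80 + (0*1)*(-29) = 80 + 0*(-29) = 80 + 0 = 80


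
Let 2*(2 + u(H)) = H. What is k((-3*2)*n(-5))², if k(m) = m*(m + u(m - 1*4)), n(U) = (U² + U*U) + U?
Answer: 12194784900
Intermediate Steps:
u(H) = -2 + H/2
n(U) = U + 2*U² (n(U) = (U² + U²) + U = 2*U² + U = U + 2*U²)
k(m) = m*(-4 + 3*m/2) (k(m) = m*(m + (-2 + (m - 1*4)/2)) = m*(m + (-2 + (m - 4)/2)) = m*(m + (-2 + (-4 + m)/2)) = m*(m + (-2 + (-2 + m/2))) = m*(m + (-4 + m/2)) = m*(-4 + 3*m/2))
k((-3*2)*n(-5))² = (((-3*2)*(-5*(1 + 2*(-5))))*(-8 + 3*((-3*2)*(-5*(1 + 2*(-5)))))/2)² = ((-(-30)*(1 - 10))*(-8 + 3*(-(-30)*(1 - 10)))/2)² = ((-(-30)*(-9))*(-8 + 3*(-(-30)*(-9)))/2)² = ((-6*45)*(-8 + 3*(-6*45))/2)² = ((½)*(-270)*(-8 + 3*(-270)))² = ((½)*(-270)*(-8 - 810))² = ((½)*(-270)*(-818))² = 110430² = 12194784900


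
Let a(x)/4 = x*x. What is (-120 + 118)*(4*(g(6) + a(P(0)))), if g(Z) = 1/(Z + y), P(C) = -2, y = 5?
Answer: -1416/11 ≈ -128.73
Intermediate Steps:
a(x) = 4*x² (a(x) = 4*(x*x) = 4*x²)
g(Z) = 1/(5 + Z) (g(Z) = 1/(Z + 5) = 1/(5 + Z))
(-120 + 118)*(4*(g(6) + a(P(0)))) = (-120 + 118)*(4*(1/(5 + 6) + 4*(-2)²)) = -8*(1/11 + 4*4) = -8*(1/11 + 16) = -8*177/11 = -2*708/11 = -1416/11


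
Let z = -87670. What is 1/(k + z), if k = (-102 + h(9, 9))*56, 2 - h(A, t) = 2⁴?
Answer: -1/94166 ≈ -1.0620e-5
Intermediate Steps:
h(A, t) = -14 (h(A, t) = 2 - 1*2⁴ = 2 - 1*16 = 2 - 16 = -14)
k = -6496 (k = (-102 - 14)*56 = -116*56 = -6496)
1/(k + z) = 1/(-6496 - 87670) = 1/(-94166) = -1/94166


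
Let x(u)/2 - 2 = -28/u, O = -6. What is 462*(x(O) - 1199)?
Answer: -547778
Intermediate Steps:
x(u) = 4 - 56/u (x(u) = 4 + 2*(-28/u) = 4 - 56/u)
462*(x(O) - 1199) = 462*((4 - 56/(-6)) - 1199) = 462*((4 - 56*(-⅙)) - 1199) = 462*((4 + 28/3) - 1199) = 462*(40/3 - 1199) = 462*(-3557/3) = -547778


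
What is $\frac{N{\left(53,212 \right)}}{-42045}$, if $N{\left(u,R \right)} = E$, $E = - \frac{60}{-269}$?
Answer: $- \frac{4}{754007} \approx -5.305 \cdot 10^{-6}$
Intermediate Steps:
$E = \frac{60}{269}$ ($E = \left(-60\right) \left(- \frac{1}{269}\right) = \frac{60}{269} \approx 0.22305$)
$N{\left(u,R \right)} = \frac{60}{269}$
$\frac{N{\left(53,212 \right)}}{-42045} = \frac{60}{269 \left(-42045\right)} = \frac{60}{269} \left(- \frac{1}{42045}\right) = - \frac{4}{754007}$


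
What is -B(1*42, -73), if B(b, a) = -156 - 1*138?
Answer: 294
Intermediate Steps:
B(b, a) = -294 (B(b, a) = -156 - 138 = -294)
-B(1*42, -73) = -1*(-294) = 294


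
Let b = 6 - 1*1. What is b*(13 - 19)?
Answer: -30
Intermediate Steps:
b = 5 (b = 6 - 1 = 5)
b*(13 - 19) = 5*(13 - 19) = 5*(-6) = -30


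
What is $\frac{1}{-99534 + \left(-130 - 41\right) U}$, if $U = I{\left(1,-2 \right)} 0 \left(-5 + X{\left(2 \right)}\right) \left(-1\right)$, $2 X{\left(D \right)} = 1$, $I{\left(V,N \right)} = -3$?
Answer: $- \frac{1}{99534} \approx -1.0047 \cdot 10^{-5}$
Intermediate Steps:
$X{\left(D \right)} = \frac{1}{2}$ ($X{\left(D \right)} = \frac{1}{2} \cdot 1 = \frac{1}{2}$)
$U = 0$ ($U = \left(-3\right) 0 \left(-5 + \frac{1}{2}\right) \left(-1\right) = 0 \left(\left(- \frac{9}{2}\right) \left(-1\right)\right) = 0 \cdot \frac{9}{2} = 0$)
$\frac{1}{-99534 + \left(-130 - 41\right) U} = \frac{1}{-99534 + \left(-130 - 41\right) 0} = \frac{1}{-99534 - 0} = \frac{1}{-99534 + 0} = \frac{1}{-99534} = - \frac{1}{99534}$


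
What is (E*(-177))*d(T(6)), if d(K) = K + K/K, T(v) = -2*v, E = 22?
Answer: 42834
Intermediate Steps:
d(K) = 1 + K (d(K) = K + 1 = 1 + K)
(E*(-177))*d(T(6)) = (22*(-177))*(1 - 2*6) = -3894*(1 - 12) = -3894*(-11) = 42834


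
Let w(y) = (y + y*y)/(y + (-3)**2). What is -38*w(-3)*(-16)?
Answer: 608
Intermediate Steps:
w(y) = (y + y**2)/(9 + y) (w(y) = (y + y**2)/(y + 9) = (y + y**2)/(9 + y))
-38*w(-3)*(-16) = -(-114)*(1 - 3)/(9 - 3)*(-16) = -(-114)*(-2)/6*(-16) = -38*1*(-16) = -38*(-16) = 608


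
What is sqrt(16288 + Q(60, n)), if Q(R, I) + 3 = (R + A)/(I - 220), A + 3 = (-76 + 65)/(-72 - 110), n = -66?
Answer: sqrt(65269545495)/2002 ≈ 127.61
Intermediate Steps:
A = -535/182 (A = -3 + (-76 + 65)/(-72 - 110) = -3 - 11/(-182) = -3 - 11*(-1/182) = -3 + 11/182 = -535/182 ≈ -2.9396)
Q(R, I) = -3 + (-535/182 + R)/(-220 + I) (Q(R, I) = -3 + (R - 535/182)/(I - 220) = -3 + (-535/182 + R)/(-220 + I))
sqrt(16288 + Q(60, n)) = sqrt(16288 + (119585/182 + 60 - 3*(-66))/(-220 - 66)) = sqrt(16288 + (119585/182 + 60 + 198)/(-286)) = sqrt(16288 - 1/286*166541/182) = sqrt(16288 - 166541/52052) = sqrt(847656435/52052) = sqrt(65269545495)/2002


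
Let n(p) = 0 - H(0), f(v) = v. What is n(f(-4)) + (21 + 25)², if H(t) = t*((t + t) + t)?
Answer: 2116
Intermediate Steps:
H(t) = 3*t² (H(t) = t*(2*t + t) = t*(3*t) = 3*t²)
n(p) = 0 (n(p) = 0 - 3*0² = 0 - 3*0 = 0 - 1*0 = 0 + 0 = 0)
n(f(-4)) + (21 + 25)² = 0 + (21 + 25)² = 0 + 46² = 0 + 2116 = 2116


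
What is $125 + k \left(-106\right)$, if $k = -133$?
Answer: $14223$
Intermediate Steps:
$125 + k \left(-106\right) = 125 - -14098 = 125 + 14098 = 14223$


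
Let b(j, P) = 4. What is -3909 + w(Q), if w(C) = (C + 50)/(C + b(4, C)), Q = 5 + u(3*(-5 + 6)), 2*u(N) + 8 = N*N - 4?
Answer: -58528/15 ≈ -3901.9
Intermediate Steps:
u(N) = -6 + N²/2 (u(N) = -4 + (N*N - 4)/2 = -4 + (N² - 4)/2 = -4 + (-4 + N²)/2 = -4 + (-2 + N²/2) = -6 + N²/2)
Q = 7/2 (Q = 5 + (-6 + (3*(-5 + 6))²/2) = 5 + (-6 + (3*1)²/2) = 5 + (-6 + (½)*3²) = 5 + (-6 + (½)*9) = 5 + (-6 + 9/2) = 5 - 3/2 = 7/2 ≈ 3.5000)
w(C) = (50 + C)/(4 + C) (w(C) = (C + 50)/(C + 4) = (50 + C)/(4 + C))
-3909 + w(Q) = -3909 + (50 + 7/2)/(4 + 7/2) = -3909 + (107/2)/(15/2) = -3909 + (2/15)*(107/2) = -3909 + 107/15 = -58528/15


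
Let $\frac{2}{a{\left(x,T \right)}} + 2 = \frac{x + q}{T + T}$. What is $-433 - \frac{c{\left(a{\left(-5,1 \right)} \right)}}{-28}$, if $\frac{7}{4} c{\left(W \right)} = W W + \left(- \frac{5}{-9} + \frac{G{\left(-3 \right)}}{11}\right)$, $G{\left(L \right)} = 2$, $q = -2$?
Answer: $- \frac{23104366}{53361} \approx -432.98$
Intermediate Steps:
$a{\left(x,T \right)} = \frac{2}{-2 + \frac{-2 + x}{2 T}}$ ($a{\left(x,T \right)} = \frac{2}{-2 + \frac{x - 2}{T + T}} = \frac{2}{-2 + \frac{-2 + x}{2 T}}$)
$c{\left(W \right)} = \frac{292}{693} + \frac{4 W^{2}}{7}$ ($c{\left(W \right)} = \frac{4 \left(W W + \left(- \frac{5}{-9} + \frac{2}{11}\right)\right)}{7} = \frac{4 \left(W^{2} + \left(\left(-5\right) \left(- \frac{1}{9}\right) + 2 \cdot \frac{1}{11}\right)\right)}{7} = \frac{4 \left(W^{2} + \left(\frac{5}{9} + \frac{2}{11}\right)\right)}{7} = \frac{4 \left(W^{2} + \frac{73}{99}\right)}{7} = \frac{4 \left(\frac{73}{99} + W^{2}\right)}{7} = \frac{292}{693} + \frac{4 W^{2}}{7}$)
$-433 - \frac{c{\left(a{\left(-5,1 \right)} \right)}}{-28} = -433 - \frac{\frac{292}{693} + \frac{4 \left(4 \cdot 1 \frac{1}{-2 - 5 - 4}\right)^{2}}{7}}{-28} = -433 - \left(\frac{292}{693} + \frac{4 \left(4 \cdot 1 \frac{1}{-2 - 5 - 4}\right)^{2}}{7}\right) \left(- \frac{1}{28}\right) = -433 - \left(\frac{292}{693} + \frac{4 \left(4 \cdot 1 \frac{1}{-11}\right)^{2}}{7}\right) \left(- \frac{1}{28}\right) = -433 - \left(\frac{292}{693} + \frac{4 \left(4 \cdot 1 \left(- \frac{1}{11}\right)\right)^{2}}{7}\right) \left(- \frac{1}{28}\right) = -433 - \left(\frac{292}{693} + \frac{4 \left(- \frac{4}{11}\right)^{2}}{7}\right) \left(- \frac{1}{28}\right) = -433 - \left(\frac{292}{693} + \frac{4}{7} \cdot \frac{16}{121}\right) \left(- \frac{1}{28}\right) = -433 - \left(\frac{292}{693} + \frac{64}{847}\right) \left(- \frac{1}{28}\right) = -433 - \frac{3788}{7623} \left(- \frac{1}{28}\right) = -433 - - \frac{947}{53361} = -433 + \frac{947}{53361} = - \frac{23104366}{53361}$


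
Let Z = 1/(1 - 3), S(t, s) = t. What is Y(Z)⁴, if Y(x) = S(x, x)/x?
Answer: 1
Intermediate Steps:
Z = -½ (Z = 1/(-2) = -½ ≈ -0.50000)
Y(x) = 1 (Y(x) = x/x = 1)
Y(Z)⁴ = 1⁴ = 1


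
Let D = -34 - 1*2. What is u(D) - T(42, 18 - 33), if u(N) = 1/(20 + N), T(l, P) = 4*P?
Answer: 959/16 ≈ 59.938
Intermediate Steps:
D = -36 (D = -34 - 2 = -36)
u(D) - T(42, 18 - 33) = 1/(20 - 36) - 4*(18 - 33) = 1/(-16) - 4*(-15) = -1/16 - 1*(-60) = -1/16 + 60 = 959/16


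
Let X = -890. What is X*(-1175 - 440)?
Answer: 1437350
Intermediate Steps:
X*(-1175 - 440) = -890*(-1175 - 440) = -890*(-1615) = 1437350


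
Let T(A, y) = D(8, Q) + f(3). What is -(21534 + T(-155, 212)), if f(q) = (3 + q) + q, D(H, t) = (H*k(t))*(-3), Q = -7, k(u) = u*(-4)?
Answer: -20871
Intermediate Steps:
k(u) = -4*u
D(H, t) = 12*H*t (D(H, t) = (H*(-4*t))*(-3) = -4*H*t*(-3) = 12*H*t)
f(q) = 3 + 2*q
T(A, y) = -663 (T(A, y) = 12*8*(-7) + (3 + 2*3) = -672 + (3 + 6) = -672 + 9 = -663)
-(21534 + T(-155, 212)) = -(21534 - 663) = -1*20871 = -20871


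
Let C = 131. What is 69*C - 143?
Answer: 8896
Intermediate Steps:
69*C - 143 = 69*131 - 143 = 9039 - 143 = 8896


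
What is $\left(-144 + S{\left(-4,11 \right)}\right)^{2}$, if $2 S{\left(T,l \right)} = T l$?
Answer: $27556$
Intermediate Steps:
$S{\left(T,l \right)} = \frac{T l}{2}$
$\left(-144 + S{\left(-4,11 \right)}\right)^{2} = \left(-144 + \frac{1}{2} \left(-4\right) 11\right)^{2} = \left(-144 - 22\right)^{2} = \left(-166\right)^{2} = 27556$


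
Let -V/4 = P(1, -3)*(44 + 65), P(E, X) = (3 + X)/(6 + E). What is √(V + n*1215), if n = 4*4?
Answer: 36*√15 ≈ 139.43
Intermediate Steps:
P(E, X) = (3 + X)/(6 + E)
n = 16
V = 0 (V = -4*(3 - 3)/(6 + 1)*(44 + 65) = -4*0/7*109 = -4*(⅐)*0*109 = -0*109 = -4*0 = 0)
√(V + n*1215) = √(0 + 16*1215) = √(0 + 19440) = √19440 = 36*√15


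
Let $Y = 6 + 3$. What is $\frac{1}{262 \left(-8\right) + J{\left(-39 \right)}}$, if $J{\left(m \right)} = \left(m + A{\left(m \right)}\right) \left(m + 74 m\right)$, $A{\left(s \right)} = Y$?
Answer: $\frac{1}{85654} \approx 1.1675 \cdot 10^{-5}$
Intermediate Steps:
$Y = 9$
$A{\left(s \right)} = 9$
$J{\left(m \right)} = 75 m \left(9 + m\right)$ ($J{\left(m \right)} = \left(m + 9\right) \left(m + 74 m\right) = \left(9 + m\right) 75 m = 75 m \left(9 + m\right)$)
$\frac{1}{262 \left(-8\right) + J{\left(-39 \right)}} = \frac{1}{262 \left(-8\right) + 75 \left(-39\right) \left(9 - 39\right)} = \frac{1}{-2096 + 75 \left(-39\right) \left(-30\right)} = \frac{1}{-2096 + 87750} = \frac{1}{85654}$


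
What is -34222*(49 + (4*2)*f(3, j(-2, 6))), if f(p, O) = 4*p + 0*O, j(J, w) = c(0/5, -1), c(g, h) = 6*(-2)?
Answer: -4962190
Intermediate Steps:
c(g, h) = -12
j(J, w) = -12
f(p, O) = 4*p (f(p, O) = 4*p + 0 = 4*p)
-34222*(49 + (4*2)*f(3, j(-2, 6))) = -34222*(49 + (4*2)*(4*3)) = -34222*(49 + 8*12) = -34222*(49 + 96) = -34222*145 = -4962190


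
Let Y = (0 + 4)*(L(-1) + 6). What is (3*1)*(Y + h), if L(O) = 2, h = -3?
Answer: 87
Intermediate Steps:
Y = 32 (Y = (0 + 4)*(2 + 6) = 4*8 = 32)
(3*1)*(Y + h) = (3*1)*(32 - 3) = 3*29 = 87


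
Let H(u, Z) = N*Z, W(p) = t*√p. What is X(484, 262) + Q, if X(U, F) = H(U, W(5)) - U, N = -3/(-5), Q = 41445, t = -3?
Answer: 40961 - 9*√5/5 ≈ 40957.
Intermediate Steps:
W(p) = -3*√p
N = ⅗ (N = -3*(-⅕) = ⅗ ≈ 0.60000)
H(u, Z) = 3*Z/5
X(U, F) = -U - 9*√5/5 (X(U, F) = 3*(-3*√5)/5 - U = -9*√5/5 - U = -U - 9*√5/5)
X(484, 262) + Q = (-1*484 - 9*√5/5) + 41445 = (-484 - 9*√5/5) + 41445 = 40961 - 9*√5/5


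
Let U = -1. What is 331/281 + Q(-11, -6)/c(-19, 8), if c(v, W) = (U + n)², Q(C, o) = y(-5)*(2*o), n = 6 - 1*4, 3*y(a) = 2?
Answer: -1917/281 ≈ -6.8221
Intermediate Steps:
y(a) = ⅔ (y(a) = (⅓)*2 = ⅔)
n = 2 (n = 6 - 4 = 2)
Q(C, o) = 4*o/3 (Q(C, o) = 2*(2*o)/3 = 4*o/3)
c(v, W) = 1 (c(v, W) = (-1 + 2)² = 1² = 1)
331/281 + Q(-11, -6)/c(-19, 8) = 331/281 + ((4/3)*(-6))/1 = 331*(1/281) - 8*1 = 331/281 - 8 = -1917/281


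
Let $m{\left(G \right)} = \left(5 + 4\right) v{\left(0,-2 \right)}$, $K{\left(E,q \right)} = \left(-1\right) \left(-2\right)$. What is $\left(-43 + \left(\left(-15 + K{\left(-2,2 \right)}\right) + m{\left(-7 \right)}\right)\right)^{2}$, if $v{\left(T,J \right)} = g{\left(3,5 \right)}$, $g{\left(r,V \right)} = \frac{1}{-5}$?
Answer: $\frac{83521}{25} \approx 3340.8$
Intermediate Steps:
$K{\left(E,q \right)} = 2$
$g{\left(r,V \right)} = - \frac{1}{5}$
$v{\left(T,J \right)} = - \frac{1}{5}$
$m{\left(G \right)} = - \frac{9}{5}$ ($m{\left(G \right)} = \left(5 + 4\right) \left(- \frac{1}{5}\right) = 9 \left(- \frac{1}{5}\right) = - \frac{9}{5}$)
$\left(-43 + \left(\left(-15 + K{\left(-2,2 \right)}\right) + m{\left(-7 \right)}\right)\right)^{2} = \left(-43 + \left(\left(-15 + 2\right) - \frac{9}{5}\right)\right)^{2} = \left(-43 - \frac{74}{5}\right)^{2} = \left(- \frac{289}{5}\right)^{2} = \frac{83521}{25}$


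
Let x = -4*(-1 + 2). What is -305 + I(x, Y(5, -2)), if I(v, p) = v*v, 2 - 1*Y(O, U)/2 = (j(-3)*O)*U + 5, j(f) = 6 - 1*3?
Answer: -289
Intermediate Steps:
j(f) = 3 (j(f) = 6 - 3 = 3)
x = -4 (x = -4*1 = -4)
Y(O, U) = -6 - 6*O*U (Y(O, U) = 4 - 2*((3*O)*U + 5) = 4 - 2*(3*O*U + 5) = 4 - 2*(5 + 3*O*U) = 4 + (-10 - 6*O*U) = -6 - 6*O*U)
I(v, p) = v**2
-305 + I(x, Y(5, -2)) = -305 + (-4)**2 = -305 + 16 = -289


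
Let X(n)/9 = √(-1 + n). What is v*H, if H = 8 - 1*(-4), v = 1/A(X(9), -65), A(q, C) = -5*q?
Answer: -√2/15 ≈ -0.094281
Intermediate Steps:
X(n) = 9*√(-1 + n)
v = -√2/180 (v = 1/(-45*√(-1 + 9)) = 1/(-45*√8) = 1/(-45*2*√2) = 1/(-90*√2) = -√2/180 ≈ -0.0078567)
H = 12 (H = 8 + 4 = 12)
v*H = -√2/180*12 = -√2/15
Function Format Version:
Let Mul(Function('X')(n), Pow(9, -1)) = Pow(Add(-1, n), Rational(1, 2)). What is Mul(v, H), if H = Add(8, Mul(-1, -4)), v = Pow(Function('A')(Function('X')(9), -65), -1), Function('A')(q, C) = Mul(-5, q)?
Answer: Mul(Rational(-1, 15), Pow(2, Rational(1, 2))) ≈ -0.094281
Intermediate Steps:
Function('X')(n) = Mul(9, Pow(Add(-1, n), Rational(1, 2)))
v = Mul(Rational(-1, 180), Pow(2, Rational(1, 2))) (v = Pow(Mul(-5, Mul(9, Pow(Add(-1, 9), Rational(1, 2)))), -1) = Pow(Mul(-5, Mul(9, Pow(8, Rational(1, 2)))), -1) = Pow(Mul(-5, Mul(9, Mul(2, Pow(2, Rational(1, 2))))), -1) = Pow(Mul(-5, Mul(18, Pow(2, Rational(1, 2)))), -1) = Pow(Mul(-90, Pow(2, Rational(1, 2))), -1) = Mul(Rational(-1, 180), Pow(2, Rational(1, 2))) ≈ -0.0078567)
H = 12 (H = Add(8, 4) = 12)
Mul(v, H) = Mul(Mul(Rational(-1, 180), Pow(2, Rational(1, 2))), 12) = Mul(Rational(-1, 15), Pow(2, Rational(1, 2)))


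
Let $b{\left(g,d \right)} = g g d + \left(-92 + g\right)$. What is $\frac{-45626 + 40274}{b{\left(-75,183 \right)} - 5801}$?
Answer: $- \frac{5352}{1023407} \approx -0.0052296$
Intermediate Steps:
$b{\left(g,d \right)} = -92 + g + d g^{2}$ ($b{\left(g,d \right)} = g^{2} d + \left(-92 + g\right) = d g^{2} + \left(-92 + g\right) = -92 + g + d g^{2}$)
$\frac{-45626 + 40274}{b{\left(-75,183 \right)} - 5801} = \frac{-45626 + 40274}{\left(-92 - 75 + 183 \left(-75\right)^{2}\right) - 5801} = - \frac{5352}{\left(-92 - 75 + 183 \cdot 5625\right) - 5801} = - \frac{5352}{\left(-92 - 75 + 1029375\right) - 5801} = - \frac{5352}{1029208 - 5801} = - \frac{5352}{1023407}$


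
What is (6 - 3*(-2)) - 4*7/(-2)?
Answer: 26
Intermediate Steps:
(6 - 3*(-2)) - 4*7/(-2) = (6 + 6) - 4*7*(-½) = 12 - 4*(-7)/2 = 12 - 1*(-14) = 12 + 14 = 26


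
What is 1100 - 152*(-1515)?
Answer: 231380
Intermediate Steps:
1100 - 152*(-1515) = 1100 + 230280 = 231380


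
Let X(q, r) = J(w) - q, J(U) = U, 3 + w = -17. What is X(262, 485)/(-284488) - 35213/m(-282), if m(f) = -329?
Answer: 5008884361/46798276 ≈ 107.03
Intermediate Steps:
w = -20 (w = -3 - 17 = -20)
X(q, r) = -20 - q
X(262, 485)/(-284488) - 35213/m(-282) = (-20 - 1*262)/(-284488) - 35213/(-329) = (-20 - 262)*(-1/284488) - 35213*(-1/329) = -282*(-1/284488) + 35213/329 = 141/142244 + 35213/329 = 5008884361/46798276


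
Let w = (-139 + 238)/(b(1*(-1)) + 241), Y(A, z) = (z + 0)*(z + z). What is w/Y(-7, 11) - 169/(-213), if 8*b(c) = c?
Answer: 3589961/4514961 ≈ 0.79513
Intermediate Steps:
b(c) = c/8
Y(A, z) = 2*z² (Y(A, z) = z*(2*z) = 2*z²)
w = 792/1927 (w = (-139 + 238)/((1*(-1))/8 + 241) = 99/((⅛)*(-1) + 241) = 99/(-⅛ + 241) = 99/(1927/8) = 99*(8/1927) = 792/1927 ≈ 0.41100)
w/Y(-7, 11) - 169/(-213) = 792/(1927*((2*11²))) - 169/(-213) = 792/(1927*((2*121))) - 169*(-1/213) = (792/1927)/242 + 169/213 = (792/1927)*(1/242) + 169/213 = 36/21197 + 169/213 = 3589961/4514961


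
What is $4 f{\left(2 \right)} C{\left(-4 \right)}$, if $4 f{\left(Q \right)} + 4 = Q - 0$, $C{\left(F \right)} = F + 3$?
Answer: $2$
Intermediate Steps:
$C{\left(F \right)} = 3 + F$
$f{\left(Q \right)} = -1 + \frac{Q}{4}$ ($f{\left(Q \right)} = -1 + \frac{Q - 0}{4} = -1 + \frac{Q + 0}{4} = -1 + \frac{Q}{4}$)
$4 f{\left(2 \right)} C{\left(-4 \right)} = 4 \left(-1 + \frac{1}{4} \cdot 2\right) \left(3 - 4\right) = 4 \left(-1 + \frac{1}{2}\right) \left(-1\right) = 4 \left(- \frac{1}{2}\right) \left(-1\right) = \left(-2\right) \left(-1\right) = 2$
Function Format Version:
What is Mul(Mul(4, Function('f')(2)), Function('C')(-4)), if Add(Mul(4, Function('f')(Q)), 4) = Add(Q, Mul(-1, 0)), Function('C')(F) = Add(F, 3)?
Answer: 2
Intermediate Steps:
Function('C')(F) = Add(3, F)
Function('f')(Q) = Add(-1, Mul(Rational(1, 4), Q)) (Function('f')(Q) = Add(-1, Mul(Rational(1, 4), Add(Q, Mul(-1, 0)))) = Add(-1, Mul(Rational(1, 4), Add(Q, 0))) = Add(-1, Mul(Rational(1, 4), Q)))
Mul(Mul(4, Function('f')(2)), Function('C')(-4)) = Mul(Mul(4, Add(-1, Mul(Rational(1, 4), 2))), Add(3, -4)) = Mul(Mul(4, Add(-1, Rational(1, 2))), -1) = Mul(Mul(4, Rational(-1, 2)), -1) = Mul(-2, -1) = 2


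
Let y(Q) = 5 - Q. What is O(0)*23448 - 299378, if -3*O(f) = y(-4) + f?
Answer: -369722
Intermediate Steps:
O(f) = -3 - f/3 (O(f) = -((5 - 1*(-4)) + f)/3 = -((5 + 4) + f)/3 = -(9 + f)/3 = -3 - f/3)
O(0)*23448 - 299378 = (-3 - 1/3*0)*23448 - 299378 = (-3 + 0)*23448 - 299378 = -3*23448 - 299378 = -70344 - 299378 = -369722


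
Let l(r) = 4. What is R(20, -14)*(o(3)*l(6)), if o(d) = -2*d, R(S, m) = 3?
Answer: -72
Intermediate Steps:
R(20, -14)*(o(3)*l(6)) = 3*(-2*3*4) = 3*(-6*4) = 3*(-24) = -72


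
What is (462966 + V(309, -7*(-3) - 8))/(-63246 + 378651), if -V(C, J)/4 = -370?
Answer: 464446/315405 ≈ 1.4725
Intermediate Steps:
V(C, J) = 1480 (V(C, J) = -4*(-370) = 1480)
(462966 + V(309, -7*(-3) - 8))/(-63246 + 378651) = (462966 + 1480)/(-63246 + 378651) = 464446/315405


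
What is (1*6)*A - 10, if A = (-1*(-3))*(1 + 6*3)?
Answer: 332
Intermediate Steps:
A = 57 (A = 3*(1 + 18) = 3*19 = 57)
(1*6)*A - 10 = (1*6)*57 - 10 = 6*57 - 10 = 342 - 10 = 332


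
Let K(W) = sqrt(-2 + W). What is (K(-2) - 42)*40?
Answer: -1680 + 80*I ≈ -1680.0 + 80.0*I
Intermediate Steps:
(K(-2) - 42)*40 = (sqrt(-2 - 2) - 42)*40 = (sqrt(-4) - 42)*40 = (2*I - 42)*40 = (-42 + 2*I)*40 = -1680 + 80*I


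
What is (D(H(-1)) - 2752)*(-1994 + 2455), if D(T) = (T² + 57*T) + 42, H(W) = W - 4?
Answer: -1369170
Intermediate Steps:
H(W) = -4 + W
D(T) = 42 + T² + 57*T
(D(H(-1)) - 2752)*(-1994 + 2455) = ((42 + (-4 - 1)² + 57*(-4 - 1)) - 2752)*(-1994 + 2455) = ((42 + (-5)² + 57*(-5)) - 2752)*461 = ((42 + 25 - 285) - 2752)*461 = (-218 - 2752)*461 = -2970*461 = -1369170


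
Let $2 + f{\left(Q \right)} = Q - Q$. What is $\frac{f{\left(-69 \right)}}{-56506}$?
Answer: $\frac{1}{28253} \approx 3.5394 \cdot 10^{-5}$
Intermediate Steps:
$f{\left(Q \right)} = -2$ ($f{\left(Q \right)} = -2 + \left(Q - Q\right) = -2 + 0 = -2$)
$\frac{f{\left(-69 \right)}}{-56506} = - \frac{2}{-56506} = \left(-2\right) \left(- \frac{1}{56506}\right) = \frac{1}{28253}$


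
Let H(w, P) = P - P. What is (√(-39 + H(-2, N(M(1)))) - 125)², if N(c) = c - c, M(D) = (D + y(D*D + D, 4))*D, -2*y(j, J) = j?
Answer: (125 - I*√39)² ≈ 15586.0 - 1561.3*I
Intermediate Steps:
y(j, J) = -j/2
M(D) = D*(D/2 - D²/2) (M(D) = (D - (D*D + D)/2)*D = (D - (D² + D)/2)*D = (D - (D + D²)/2)*D = (D + (-D/2 - D²/2))*D = (D/2 - D²/2)*D = D*(D/2 - D²/2))
N(c) = 0
H(w, P) = 0
(√(-39 + H(-2, N(M(1)))) - 125)² = (√(-39 + 0) - 125)² = (√(-39) - 125)² = (I*√39 - 125)² = (-125 + I*√39)²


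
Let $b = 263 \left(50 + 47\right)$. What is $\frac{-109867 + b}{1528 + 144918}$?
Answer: $- \frac{42178}{73223} \approx -0.57602$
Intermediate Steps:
$b = 25511$ ($b = 263 \cdot 97 = 25511$)
$\frac{-109867 + b}{1528 + 144918} = \frac{-109867 + 25511}{1528 + 144918} = - \frac{84356}{146446} = \left(-84356\right) \frac{1}{146446} = - \frac{42178}{73223}$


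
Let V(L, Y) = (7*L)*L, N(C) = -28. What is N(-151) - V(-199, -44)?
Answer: -277235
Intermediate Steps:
V(L, Y) = 7*L²
N(-151) - V(-199, -44) = -28 - 7*(-199)² = -28 - 7*39601 = -28 - 1*277207 = -28 - 277207 = -277235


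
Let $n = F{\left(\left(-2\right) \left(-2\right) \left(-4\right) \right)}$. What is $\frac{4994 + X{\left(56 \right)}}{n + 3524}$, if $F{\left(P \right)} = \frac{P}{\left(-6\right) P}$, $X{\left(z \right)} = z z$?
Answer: $\frac{48780}{21143} \approx 2.3071$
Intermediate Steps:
$X{\left(z \right)} = z^{2}$
$F{\left(P \right)} = - \frac{1}{6}$ ($F{\left(P \right)} = P \left(- \frac{1}{6 P}\right) = - \frac{1}{6}$)
$n = - \frac{1}{6} \approx -0.16667$
$\frac{4994 + X{\left(56 \right)}}{n + 3524} = \frac{4994 + 56^{2}}{- \frac{1}{6} + 3524} = \frac{4994 + 3136}{\frac{21143}{6}} = 8130 \cdot \frac{6}{21143} = \frac{48780}{21143}$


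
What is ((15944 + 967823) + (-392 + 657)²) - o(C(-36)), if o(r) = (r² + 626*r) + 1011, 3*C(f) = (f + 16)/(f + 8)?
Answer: 464298866/441 ≈ 1.0528e+6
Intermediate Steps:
C(f) = (16 + f)/(3*(8 + f)) (C(f) = ((f + 16)/(f + 8))/3 = ((16 + f)/(8 + f))/3 = (16 + f)/(3*(8 + f)))
o(r) = 1011 + r² + 626*r
((15944 + 967823) + (-392 + 657)²) - o(C(-36)) = ((15944 + 967823) + (-392 + 657)²) - (1011 + ((16 - 36)/(3*(8 - 36)))² + 626*((16 - 36)/(3*(8 - 36)))) = (983767 + 265²) - (1011 + ((⅓)*(-20)/(-28))² + 626*((⅓)*(-20)/(-28))) = (983767 + 70225) - (1011 + ((⅓)*(-1/28)*(-20))² + 626*((⅓)*(-1/28)*(-20))) = 1053992 - (1011 + (5/21)² + 626*(5/21)) = 1053992 - (1011 + 25/441 + 3130/21) = 1053992 - 1*511606/441 = 1053992 - 511606/441 = 464298866/441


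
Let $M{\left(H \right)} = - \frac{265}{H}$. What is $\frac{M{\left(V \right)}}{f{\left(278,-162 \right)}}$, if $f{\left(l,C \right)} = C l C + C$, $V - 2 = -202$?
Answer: $\frac{53}{291826800} \approx 1.8161 \cdot 10^{-7}$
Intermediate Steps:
$V = -200$ ($V = 2 - 202 = -200$)
$f{\left(l,C \right)} = C + l C^{2}$ ($f{\left(l,C \right)} = l C^{2} + C = C + l C^{2}$)
$\frac{M{\left(V \right)}}{f{\left(278,-162 \right)}} = \frac{\left(-265\right) \frac{1}{-200}}{\left(-162\right) \left(1 - 45036\right)} = \frac{\left(-265\right) \left(- \frac{1}{200}\right)}{\left(-162\right) \left(1 - 45036\right)} = \frac{53}{40 \left(\left(-162\right) \left(-45035\right)\right)} = \frac{53}{40 \cdot 7295670} = \frac{53}{40} \cdot \frac{1}{7295670} = \frac{53}{291826800}$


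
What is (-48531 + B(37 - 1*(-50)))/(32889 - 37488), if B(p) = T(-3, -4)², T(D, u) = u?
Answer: 48515/4599 ≈ 10.549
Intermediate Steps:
B(p) = 16 (B(p) = (-4)² = 16)
(-48531 + B(37 - 1*(-50)))/(32889 - 37488) = (-48531 + 16)/(32889 - 37488) = -48515/(-4599) = -48515*(-1/4599) = 48515/4599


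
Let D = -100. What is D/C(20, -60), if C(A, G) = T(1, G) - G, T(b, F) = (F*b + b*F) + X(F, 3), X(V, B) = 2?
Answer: 50/29 ≈ 1.7241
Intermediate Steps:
T(b, F) = 2 + 2*F*b (T(b, F) = (F*b + b*F) + 2 = (F*b + F*b) + 2 = 2*F*b + 2 = 2 + 2*F*b)
C(A, G) = 2 + G (C(A, G) = (2 + 2*G*1) - G = (2 + 2*G) - G = 2 + G)
D/C(20, -60) = -100/(2 - 60) = -100/(-58) = -100*(-1/58) = 50/29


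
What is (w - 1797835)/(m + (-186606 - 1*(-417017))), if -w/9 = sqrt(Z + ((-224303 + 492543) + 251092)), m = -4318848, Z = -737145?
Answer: 1797835/4088437 + 9*I*sqrt(217813)/4088437 ≈ 0.43974 + 0.0010274*I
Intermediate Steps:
w = -9*I*sqrt(217813) (w = -9*sqrt(-737145 + ((-224303 + 492543) + 251092)) = -9*sqrt(-737145 + (268240 + 251092)) = -9*sqrt(-737145 + 519332) = -9*I*sqrt(217813) ≈ -4200.3*I)
(w - 1797835)/(m + (-186606 - 1*(-417017))) = (-9*I*sqrt(217813) - 1797835)/(-4318848 + (-186606 - 1*(-417017))) = (-1797835 - 9*I*sqrt(217813))/(-4318848 + (-186606 + 417017)) = (-1797835 - 9*I*sqrt(217813))/(-4318848 + 230411) = (-1797835 - 9*I*sqrt(217813))/(-4088437) = (-1797835 - 9*I*sqrt(217813))*(-1/4088437) = 1797835/4088437 + 9*I*sqrt(217813)/4088437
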